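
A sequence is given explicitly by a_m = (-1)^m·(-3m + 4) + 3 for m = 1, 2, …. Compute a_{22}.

-59

(-1)^22 = 1; -3m + 4 at m=22 is -62; so a_{22} = -59.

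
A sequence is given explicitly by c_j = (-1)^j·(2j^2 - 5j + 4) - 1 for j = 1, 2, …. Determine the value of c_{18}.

561

(-1)^18 = 1; 2j^2 - 5j + 4 at j=18 is 562; so c_{18} = 561.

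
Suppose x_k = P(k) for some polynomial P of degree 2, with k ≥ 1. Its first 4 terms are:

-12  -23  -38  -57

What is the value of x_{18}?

1st diffs: -11, -15, -19.
2nd diffs: -4, -4 (constant).
Newton forward-difference form: x_k = -12 + (-11)·C(k-1,1) + (-4)·C(k-1,2).
At k = 18: k-1 = 17, so x_{18} = -12 - 187 - 544 = -743.

-743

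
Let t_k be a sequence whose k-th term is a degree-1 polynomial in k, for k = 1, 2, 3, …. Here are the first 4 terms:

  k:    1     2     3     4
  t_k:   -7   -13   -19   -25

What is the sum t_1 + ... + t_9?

-279

1st diffs: -6, -6, -6 (constant).
So t_k = -6k - 1.
Continuing: …, -31, -37, -43, -49, …, t_9 = -55.
Summing k = 1..9 (9 terms) gives -279.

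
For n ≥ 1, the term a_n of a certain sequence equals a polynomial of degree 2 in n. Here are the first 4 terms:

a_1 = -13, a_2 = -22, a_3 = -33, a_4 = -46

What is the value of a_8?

-118

1st diffs: -9, -11, -13.
2nd diffs: -2, -2 (constant).
Newton forward-difference form: a_n = -13 + (-9)·C(n-1,1) + (-2)·C(n-1,2).
At n = 8: n-1 = 7, so a_8 = -13 - 63 - 42 = -118.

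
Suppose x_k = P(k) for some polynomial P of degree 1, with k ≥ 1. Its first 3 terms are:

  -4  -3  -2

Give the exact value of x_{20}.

1st diffs: 1, 1 (constant).
So x_k = k - 5.
Evaluating at k = 20 gives x_{20} = 15.

15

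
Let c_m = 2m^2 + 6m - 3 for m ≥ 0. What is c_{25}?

1397

c_{25} = 2·25^2 + 6·25 - 3 = 1397.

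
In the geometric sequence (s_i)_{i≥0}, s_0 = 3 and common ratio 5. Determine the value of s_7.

234375

s_i = 3·5^(i-0).
s_7 = 3·5^7 = 234375.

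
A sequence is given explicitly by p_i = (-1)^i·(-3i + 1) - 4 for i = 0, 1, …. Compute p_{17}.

46

(-1)^17 = -1; -3i + 1 at i=17 is -50; so p_{17} = 46.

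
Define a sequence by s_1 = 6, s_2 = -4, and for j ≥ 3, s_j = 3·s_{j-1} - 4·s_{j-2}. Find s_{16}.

287908

s_3 = -36; s_4 = -92; s_5 = -132; …; s_{13} = -45444; s_{14} = -51484; s_{15} = 27324; s_{16} = 287908.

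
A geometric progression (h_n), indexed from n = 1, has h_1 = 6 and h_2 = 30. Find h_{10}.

Common ratio r = 5.
h_n = 6·5^(n-1).
h_{10} = 6·5^9 = 11718750.

11718750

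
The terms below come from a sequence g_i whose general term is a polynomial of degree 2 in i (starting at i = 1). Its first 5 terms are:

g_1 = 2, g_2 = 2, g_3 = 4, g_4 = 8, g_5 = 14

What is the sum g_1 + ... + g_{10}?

260

1st diffs: 0, 2, 4, 6.
2nd diffs: 2, 2, 2 (constant).
Newton forward-difference form: g_i = 2 + 2·C(i-1,2).
Continuing: …, 22, 32, 44, 58, …, g_{10} = 74.
Summing i = 1..10 (10 terms) gives 260.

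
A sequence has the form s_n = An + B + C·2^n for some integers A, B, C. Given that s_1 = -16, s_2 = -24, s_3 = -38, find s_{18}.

-786476

Write the equations: A + B + 2C = -16; 2A + B + 4C = -24; 3A + B + 8C = -38.
Subtracting the first from the second: A + 2C = -8.
Subtracting the second from the third: A + 4C = -14.
Solving: C = -3, A = -2, then B = -8.
So s_n = -2·n + (-8) + (-3)·2^n; at n=18 this is -786476.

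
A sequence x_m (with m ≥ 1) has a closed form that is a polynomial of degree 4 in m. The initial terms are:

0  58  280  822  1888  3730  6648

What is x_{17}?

1st diffs: 58, 222, 542, 1066, 1842, 2918.
2nd diffs: 164, 320, 524, 776, 1076.
3rd diffs: 156, 204, 252, 300.
4th diffs: 48, 48, 48 (constant).
Newton forward-difference form: x_m = 58·C(m-1,1) + 164·C(m-1,2) + 156·C(m-1,3) + 48·C(m-1,4).
At m = 17: m-1 = 16, so x_{17} = 928 + 19680 + 87360 + 87360 = 195328.

195328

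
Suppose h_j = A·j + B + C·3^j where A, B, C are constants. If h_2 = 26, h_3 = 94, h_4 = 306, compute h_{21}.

41841412726

Write the equations: 2A + B + 9C = 26; 3A + B + 27C = 94; 4A + B + 81C = 306.
Subtracting the first from the second: A + 18C = 68.
Subtracting the second from the third: A + 54C = 212.
Solving: C = 4, A = -4, then B = -2.
So h_j = -4·j + (-2) + 4·3^j; at j=21 this is 41841412726.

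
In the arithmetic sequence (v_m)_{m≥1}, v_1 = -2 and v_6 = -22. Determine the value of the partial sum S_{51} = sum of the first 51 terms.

-5202

Common difference d = (-22 - (-2)) / (6 - 1) = -4.
v_m = -2 + (m - 1)·(-4).
v_{51} = -202; S = 51·(-2 + (-202))/2 = -5202.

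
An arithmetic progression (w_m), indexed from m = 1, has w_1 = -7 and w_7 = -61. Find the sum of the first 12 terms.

Common difference d = (-61 - (-7)) / (7 - 1) = -9.
w_m = -7 + (m - 1)·(-9).
w_{12} = -106; S = 12·(-7 + (-106))/2 = -678.

-678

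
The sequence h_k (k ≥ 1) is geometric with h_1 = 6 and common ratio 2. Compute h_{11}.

h_k = 6·2^(k-1).
h_{11} = 6·2^10 = 6144.

6144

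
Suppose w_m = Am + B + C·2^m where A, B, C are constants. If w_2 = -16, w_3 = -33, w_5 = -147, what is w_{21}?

-10485699

Write the equations: 2A + B + 4C = -16; 3A + B + 8C = -33; 5A + B + 32C = -147.
Subtracting the first from the second: A + 4C = -17.
Subtracting the second from the third: 2A + 24C = -114.
Solving: C = -5, A = 3, then B = -2.
So w_m = 3·m + (-2) + (-5)·2^m; at m=21 this is -10485699.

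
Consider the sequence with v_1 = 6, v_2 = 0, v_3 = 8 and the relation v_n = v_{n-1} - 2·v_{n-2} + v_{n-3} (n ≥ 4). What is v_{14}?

Iterate the recurrence:
v_4 = 14  v_5 = -2  v_6 = -22  …  v_{11} = -66  v_{12} = 70  v_{13} = 146  v_{14} = -60.

-60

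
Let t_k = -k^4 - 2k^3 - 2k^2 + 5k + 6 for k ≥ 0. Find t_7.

-3144

t_7 = -1·7^4 - 2·7^3 - 2·7^2 + 5·7 + 6 = -3144.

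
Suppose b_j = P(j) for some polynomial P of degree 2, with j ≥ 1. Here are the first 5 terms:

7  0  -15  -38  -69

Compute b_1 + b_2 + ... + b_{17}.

1st diffs: -7, -15, -23, -31.
2nd diffs: -8, -8, -8 (constant).
Newton forward-difference form: b_j = 7 + (-7)·C(j-1,1) + (-8)·C(j-1,2).
Continuing: …, -108, -155, -210, -273, …, b_{17} = -1065.
Summing j = 1..17 (17 terms) gives -6273.

-6273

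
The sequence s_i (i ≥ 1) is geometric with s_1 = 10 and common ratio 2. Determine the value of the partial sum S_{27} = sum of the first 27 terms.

s_i = 10·2^(i-1).
S = 10·(2^27 - 1)/(2 - 1) = 10·(134217728 - 1)/(1) = 1342177270.

1342177270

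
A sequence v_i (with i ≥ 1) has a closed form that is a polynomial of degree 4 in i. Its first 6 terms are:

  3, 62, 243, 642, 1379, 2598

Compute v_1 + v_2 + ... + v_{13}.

139061

1st diffs: 59, 181, 399, 737, 1219.
2nd diffs: 122, 218, 338, 482.
3rd diffs: 96, 120, 144.
4th diffs: 24, 24 (constant).
Newton forward-difference form: v_i = 3 + 59·C(i-1,1) + 122·C(i-1,2) + 96·C(i-1,3) + 24·C(i-1,4).
Continuing: …, 4467, 7178, 10947, 16014, …, v_{13} = 41763.
Summing i = 1..13 (13 terms) gives 139061.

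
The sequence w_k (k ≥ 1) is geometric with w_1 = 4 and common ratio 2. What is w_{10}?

w_k = 4·2^(k-1).
w_{10} = 4·2^9 = 2048.

2048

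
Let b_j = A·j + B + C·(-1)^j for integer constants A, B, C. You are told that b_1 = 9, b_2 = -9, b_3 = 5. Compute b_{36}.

-77

Write the equations: A + B - C = 9; 2A + B + C = -9; 3A + B - C = 5.
Subtracting the first from the second: A + 2C = -18.
Subtracting the second from the third: A - 2C = 14.
Solving: C = -8, A = -2, then B = 3.
Hence b_{36} = -2·36 + 3 + (-8)·1 = -77.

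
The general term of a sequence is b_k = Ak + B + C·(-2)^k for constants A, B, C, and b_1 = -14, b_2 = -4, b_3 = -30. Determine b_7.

At k = 1, 2, 3: A + B - 2C = -14; 2A + B + 4C = -4; 3A + B - 8C = -30.
Subtracting the first from the second: A + 6C = 10.
Subtracting the second from the third: A - 12C = -26.
Solving: C = 2, A = -2, then B = -8.
So b_k = -2·k + (-8) + 2·(-2)^k; at k=7 this is -278.

-278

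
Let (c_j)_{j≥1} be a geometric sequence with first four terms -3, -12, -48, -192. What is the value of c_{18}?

-51539607552

Common ratio r = 4.
c_j = (-3)·4^(j-1).
c_{18} = (-3)·4^17 = -51539607552.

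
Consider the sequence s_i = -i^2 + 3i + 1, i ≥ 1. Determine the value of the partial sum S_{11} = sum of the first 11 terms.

Over i = 1..11: Σi = 66, Σi² = 506.
Total = (-1)·506 + (3)·66 + (1)·11 = -297.

-297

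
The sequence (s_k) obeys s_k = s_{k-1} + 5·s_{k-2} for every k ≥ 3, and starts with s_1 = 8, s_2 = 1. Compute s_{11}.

s_3 = 41, s_4 = 46, s_5 = 251, s_6 = 481, s_7 = 1736, s_8 = 4141, s_9 = 12821, s_{10} = 33526, s_{11} = 97631.

97631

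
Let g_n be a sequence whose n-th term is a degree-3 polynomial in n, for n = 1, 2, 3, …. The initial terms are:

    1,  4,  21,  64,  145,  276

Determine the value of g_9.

1089

1st diffs: 3, 17, 43, 81, 131.
2nd diffs: 14, 26, 38, 50.
3rd diffs: 12, 12, 12 (constant).
So g_n = 2n^3 - 5n^2 + 4n.
Evaluating at n = 9 gives g_9 = 1089.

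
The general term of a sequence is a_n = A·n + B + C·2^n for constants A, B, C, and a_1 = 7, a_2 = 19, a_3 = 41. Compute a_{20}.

The three given values yield: A + B + 2C = 7; 2A + B + 4C = 19; 3A + B + 8C = 41.
Subtracting the first from the second: A + 2C = 12.
Subtracting the second from the third: A + 4C = 22.
Solving: C = 5, A = 2, then B = -5.
Therefore a_{20} = 40 + (-5) + 5·1048576 = 5242915.

5242915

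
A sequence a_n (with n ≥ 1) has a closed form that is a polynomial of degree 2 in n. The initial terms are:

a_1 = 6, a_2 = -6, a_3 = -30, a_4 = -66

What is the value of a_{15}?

-1254

1st diffs: -12, -24, -36.
2nd diffs: -12, -12 (constant).
Newton forward-difference form: a_n = 6 + (-12)·C(n-1,1) + (-12)·C(n-1,2).
At n = 15: n-1 = 14, so a_{15} = 6 - 168 - 1092 = -1254.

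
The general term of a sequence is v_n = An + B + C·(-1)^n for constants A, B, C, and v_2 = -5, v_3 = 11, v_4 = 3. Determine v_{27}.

Plug in n = 2, 3, 4: 2A + B + C = -5; 3A + B - C = 11; 4A + B + C = 3.
Subtracting the first from the second: A - 2C = 16.
Subtracting the second from the third: A + 2C = -8.
Solving: C = -6, A = 4, then B = -7.
Hence v_{27} = 4·27 + (-7) + (-6)·(-1) = 107.

107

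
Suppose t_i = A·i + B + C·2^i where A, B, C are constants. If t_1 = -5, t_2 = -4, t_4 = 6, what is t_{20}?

1048550

Write the equations: A + B + 2C = -5; 2A + B + 4C = -4; 4A + B + 16C = 6.
Subtracting the first from the second: A + 2C = 1.
Subtracting the second from the third: 2A + 12C = 10.
Solving: C = 1, A = -1, then B = -6.
So t_i = -1·i + (-6) + 1·2^i; at i=20 this is 1048550.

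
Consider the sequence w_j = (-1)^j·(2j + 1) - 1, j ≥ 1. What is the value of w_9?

-20

(-1)^9 = -1; 2j + 1 at j=9 is 19; so w_9 = -20.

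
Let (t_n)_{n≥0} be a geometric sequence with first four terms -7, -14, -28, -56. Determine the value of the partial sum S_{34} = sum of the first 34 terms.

-120259084281

Common ratio r = 2.
t_n = (-7)·2^(n-0).
S = (-7)·(2^34 - 1)/(2 - 1) = (-7)·(17179869184 - 1)/(1) = -120259084281.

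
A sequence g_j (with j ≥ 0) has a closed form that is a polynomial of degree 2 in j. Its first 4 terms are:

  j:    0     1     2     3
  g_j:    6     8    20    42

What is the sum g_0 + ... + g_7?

664

1st diffs: 2, 12, 22.
2nd diffs: 10, 10 (constant).
Newton forward-difference form: g_j = 6 + 2·C(j,1) + 10·C(j,2).
Continuing: 74, 116, 168, 230.
Summing j = 0..7 (8 terms) gives 664.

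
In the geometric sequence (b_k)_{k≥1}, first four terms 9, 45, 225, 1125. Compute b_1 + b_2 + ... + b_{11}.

Common ratio r = 5.
b_k = 9·5^(k-1).
S = 9·(5^11 - 1)/(5 - 1) = 9·(48828125 - 1)/(4) = 109863279.

109863279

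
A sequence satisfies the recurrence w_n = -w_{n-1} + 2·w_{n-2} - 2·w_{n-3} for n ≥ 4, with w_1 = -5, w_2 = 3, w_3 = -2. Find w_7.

-160

Compute successive terms:
w_4 = 18;  w_5 = -28;  w_6 = 68;  w_7 = -160.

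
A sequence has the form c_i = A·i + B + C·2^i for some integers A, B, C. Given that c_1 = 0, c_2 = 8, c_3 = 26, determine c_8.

1256

At i = 1, 2, 3: A + B + 2C = 0; 2A + B + 4C = 8; 3A + B + 8C = 26.
Subtracting the first from the second: A + 2C = 8.
Subtracting the second from the third: A + 4C = 18.
Solving: C = 5, A = -2, then B = -8.
Hence c_8 = -2·8 + (-8) + 5·256 = 1256.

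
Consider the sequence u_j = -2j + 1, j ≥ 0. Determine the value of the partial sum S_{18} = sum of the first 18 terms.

Over j = 0..17: Σj = 153.
Total = (-2)·153 + (1)·18 = -288.

-288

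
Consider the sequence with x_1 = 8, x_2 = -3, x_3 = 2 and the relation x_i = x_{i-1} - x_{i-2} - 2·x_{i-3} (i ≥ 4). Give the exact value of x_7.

29

Iterate the recurrence:
x_4 = -11; x_5 = -7; x_6 = 0; x_7 = 29.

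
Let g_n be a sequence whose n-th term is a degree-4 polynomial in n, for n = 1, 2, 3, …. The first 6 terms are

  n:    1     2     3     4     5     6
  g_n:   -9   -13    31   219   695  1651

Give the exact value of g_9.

10039

1st diffs: -4, 44, 188, 476, 956.
2nd diffs: 48, 144, 288, 480.
3rd diffs: 96, 144, 192.
4th diffs: 48, 48 (constant).
Newton forward-difference form: g_n = -9 + (-4)·C(n-1,1) + 48·C(n-1,2) + 96·C(n-1,3) + 48·C(n-1,4).
At n = 9: n-1 = 8, so g_9 = -9 - 32 + 1344 + 5376 + 3360 = 10039.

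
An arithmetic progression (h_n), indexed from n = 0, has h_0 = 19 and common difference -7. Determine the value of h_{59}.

h_n = 19 + (n - 0)·(-7).
h_{59} = 19 + 59·(-7) = -394.

-394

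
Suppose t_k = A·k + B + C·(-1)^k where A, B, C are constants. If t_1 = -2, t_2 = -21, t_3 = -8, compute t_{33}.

Write the equations: A + B - C = -2; 2A + B + C = -21; 3A + B - C = -8.
Subtracting the first from the second: A + 2C = -19.
Subtracting the second from the third: A - 2C = 13.
Solving: C = -8, A = -3, then B = -7.
So t_k = -3·k + (-7) + (-8)·(-1)^k; at k=33 this is -98.

-98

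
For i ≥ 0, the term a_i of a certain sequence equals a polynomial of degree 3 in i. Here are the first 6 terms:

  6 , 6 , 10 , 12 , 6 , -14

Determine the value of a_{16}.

1st diffs: 0, 4, 2, -6, -20.
2nd diffs: 4, -2, -8, -14.
3rd diffs: -6, -6, -6 (constant).
Newton forward-difference form: a_i = 6 + 4·C(i,2) + (-6)·C(i,3).
At i = 16: i = 16, so a_{16} = 6 + 480 - 3360 = -2874.

-2874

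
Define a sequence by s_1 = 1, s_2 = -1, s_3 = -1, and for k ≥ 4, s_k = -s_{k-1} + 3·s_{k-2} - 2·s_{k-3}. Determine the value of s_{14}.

Step forward from the initial values:
s_4 = -4; s_5 = 3; s_6 = -13; …; s_{11} = 1199; s_{12} = -3009; s_{13} = 7558; s_{14} = -18983.

-18983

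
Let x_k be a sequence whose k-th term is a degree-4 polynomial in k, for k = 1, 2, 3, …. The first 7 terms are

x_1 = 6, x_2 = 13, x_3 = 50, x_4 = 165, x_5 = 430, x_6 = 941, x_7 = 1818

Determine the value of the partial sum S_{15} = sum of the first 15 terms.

1st diffs: 7, 37, 115, 265, 511, 877.
2nd diffs: 30, 78, 150, 246, 366.
3rd diffs: 48, 72, 96, 120.
4th diffs: 24, 24, 24 (constant).
Newton forward-difference form: x_k = 6 + 7·C(k-1,1) + 30·C(k-1,2) + 48·C(k-1,3) + 24·C(k-1,4).
Continuing: …, 3205, 5270, 8205, 12226, …, x_{15} = 44330.
Summing k = 1..15 (15 terms) gives 152067.

152067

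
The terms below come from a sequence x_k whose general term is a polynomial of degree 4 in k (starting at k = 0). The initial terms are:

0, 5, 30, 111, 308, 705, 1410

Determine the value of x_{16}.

1st diffs: 5, 25, 81, 197, 397, 705.
2nd diffs: 20, 56, 116, 200, 308.
3rd diffs: 36, 60, 84, 108.
4th diffs: 24, 24, 24 (constant).
So x_k = k^4 + 3k^2 + k.
Evaluating at k = 16 gives x_{16} = 66320.

66320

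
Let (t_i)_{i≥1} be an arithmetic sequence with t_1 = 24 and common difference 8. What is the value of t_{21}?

184

t_i = 24 + (i - 1)·8.
t_{21} = 24 + 20·8 = 184.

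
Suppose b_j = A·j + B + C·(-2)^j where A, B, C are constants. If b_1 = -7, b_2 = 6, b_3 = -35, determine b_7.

At j = 1, 2, 3: A + B - 2C = -7; 2A + B + 4C = 6; 3A + B - 8C = -35.
Subtracting the first from the second: A + 6C = 13.
Subtracting the second from the third: A - 12C = -41.
Solving: C = 3, A = -5, then B = 4.
So b_j = -5·j + 4 + 3·(-2)^j; at j=7 this is -415.

-415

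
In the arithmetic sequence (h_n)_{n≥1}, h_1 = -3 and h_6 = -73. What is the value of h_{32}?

-437

Common difference d = (-73 - (-3)) / (6 - 1) = -14.
h_n = -3 + (n - 1)·(-14).
h_{32} = -3 + 31·(-14) = -437.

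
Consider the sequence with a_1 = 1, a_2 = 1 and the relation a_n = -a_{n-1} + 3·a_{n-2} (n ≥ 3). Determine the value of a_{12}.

-794

Iterate the recurrence:
a_3 = 2;  a_4 = 1;  a_5 = 5;  a_6 = -2;  a_7 = 17;  a_8 = -23;  a_9 = 74;  a_{10} = -143;  a_{11} = 365;  a_{12} = -794.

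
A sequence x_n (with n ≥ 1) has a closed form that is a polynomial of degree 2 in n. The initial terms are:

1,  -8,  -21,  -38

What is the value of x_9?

-183

1st diffs: -9, -13, -17.
2nd diffs: -4, -4 (constant).
Newton forward-difference form: x_n = 1 + (-9)·C(n-1,1) + (-4)·C(n-1,2).
At n = 9: n-1 = 8, so x_9 = 1 - 72 - 112 = -183.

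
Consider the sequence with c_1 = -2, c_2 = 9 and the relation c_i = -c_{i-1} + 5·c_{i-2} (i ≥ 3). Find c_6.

479

Applying the relation repeatedly:
c_3 = -19; c_4 = 64; c_5 = -159; c_6 = 479.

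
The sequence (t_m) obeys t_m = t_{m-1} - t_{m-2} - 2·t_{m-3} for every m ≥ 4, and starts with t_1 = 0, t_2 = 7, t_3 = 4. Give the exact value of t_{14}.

Step forward from the initial values:
t_4 = -3; t_5 = -21; t_6 = -26; …; t_{11} = -209; t_{12} = -498; t_{13} = -387; t_{14} = 529.

529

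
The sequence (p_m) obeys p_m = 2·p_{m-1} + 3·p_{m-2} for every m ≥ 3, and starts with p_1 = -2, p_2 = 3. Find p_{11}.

Compute successive terms:
p_3 = 0; p_4 = 9; p_5 = 18; p_6 = 63; p_7 = 180; p_8 = 549; p_9 = 1638; p_{10} = 4923; p_{11} = 14760.
(Characteristic roots are 3 and -1.)

14760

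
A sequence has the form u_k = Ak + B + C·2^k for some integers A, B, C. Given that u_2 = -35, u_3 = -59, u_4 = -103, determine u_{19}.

-2621523

Plug in k = 2, 3, 4: 2A + B + 4C = -35; 3A + B + 8C = -59; 4A + B + 16C = -103.
Subtracting the first from the second: A + 4C = -24.
Subtracting the second from the third: A + 8C = -44.
Solving: C = -5, A = -4, then B = -7.
Hence u_{19} = -4·19 + (-7) + (-5)·524288 = -2621523.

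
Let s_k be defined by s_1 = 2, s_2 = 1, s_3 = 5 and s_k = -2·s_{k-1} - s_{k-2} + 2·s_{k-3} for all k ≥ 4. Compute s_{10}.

131

Compute successive terms:
s_4 = -7  s_5 = 11  s_6 = -5  s_7 = -15  s_8 = 57  s_9 = -109  s_{10} = 131.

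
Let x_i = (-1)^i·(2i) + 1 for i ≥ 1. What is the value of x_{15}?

(-1)^15 = -1; 2i at i=15 is 30; so x_{15} = -29.

-29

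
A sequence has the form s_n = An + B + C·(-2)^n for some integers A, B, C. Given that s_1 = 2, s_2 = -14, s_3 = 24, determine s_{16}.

At n = 1, 2, 3: A + B - 2C = 2; 2A + B + 4C = -14; 3A + B - 8C = 24.
Subtracting the first from the second: A + 6C = -16.
Subtracting the second from the third: A - 12C = 38.
Solving: C = -3, A = 2, then B = -6.
Therefore s_{16} = 32 + (-6) + (-3)·65536 = -196582.

-196582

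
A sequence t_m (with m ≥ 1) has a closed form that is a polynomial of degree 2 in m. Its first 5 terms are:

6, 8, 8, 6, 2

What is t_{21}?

-334

1st diffs: 2, 0, -2, -4.
2nd diffs: -2, -2, -2 (constant).
Newton forward-difference form: t_m = 6 + 2·C(m-1,1) + (-2)·C(m-1,2).
At m = 21: m-1 = 20, so t_{21} = 6 + 40 - 380 = -334.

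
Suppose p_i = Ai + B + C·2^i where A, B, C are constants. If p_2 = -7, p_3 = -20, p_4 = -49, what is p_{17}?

Write the equations: 2A + B + 4C = -7; 3A + B + 8C = -20; 4A + B + 16C = -49.
Subtracting the first from the second: A + 4C = -13.
Subtracting the second from the third: A + 8C = -29.
Solving: C = -4, A = 3, then B = 3.
Hence p_{17} = 3·17 + 3 + (-4)·131072 = -524234.

-524234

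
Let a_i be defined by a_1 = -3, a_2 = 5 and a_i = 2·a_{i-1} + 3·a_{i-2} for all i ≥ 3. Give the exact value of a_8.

1097

Applying the relation repeatedly:
a_3 = 1;  a_4 = 17;  a_5 = 37;  a_6 = 125;  a_7 = 361;  a_8 = 1097.
(Characteristic roots are 3 and -1.)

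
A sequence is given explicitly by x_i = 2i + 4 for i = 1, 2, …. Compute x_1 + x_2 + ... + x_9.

126

Over i = 1..9: Σi = 45.
Total = (2)·45 + (4)·9 = 126.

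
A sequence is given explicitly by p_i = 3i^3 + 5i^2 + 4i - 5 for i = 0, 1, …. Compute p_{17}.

p_{17} = 3·17^3 + 5·17^2 + 4·17 - 5 = 16247.

16247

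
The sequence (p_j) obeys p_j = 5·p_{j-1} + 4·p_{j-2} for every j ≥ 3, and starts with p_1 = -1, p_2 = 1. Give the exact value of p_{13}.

Step forward from the initial values:
p_3 = 1;  p_4 = 9;  p_5 = 49;  …;  p_{10} = 296761;  p_{11} = 1692001;  p_{12} = 9647049;  p_{13} = 55003249.

55003249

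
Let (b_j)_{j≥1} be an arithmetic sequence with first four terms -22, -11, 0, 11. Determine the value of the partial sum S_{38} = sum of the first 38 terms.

6897

Common difference d = 11.
b_j = -22 + (j - 1)·11.
b_{38} = 385; S = 38·(-22 + 385)/2 = 6897.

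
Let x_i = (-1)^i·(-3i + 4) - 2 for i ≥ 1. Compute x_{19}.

51

(-1)^19 = -1; -3i + 4 at i=19 is -53; so x_{19} = 51.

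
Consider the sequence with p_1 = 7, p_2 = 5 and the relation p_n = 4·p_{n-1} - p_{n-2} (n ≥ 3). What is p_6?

Applying the relation repeatedly:
p_3 = 13;  p_4 = 47;  p_5 = 175;  p_6 = 653.

653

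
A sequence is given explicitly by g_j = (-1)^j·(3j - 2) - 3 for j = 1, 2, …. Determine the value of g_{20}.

(-1)^20 = 1; 3j - 2 at j=20 is 58; so g_{20} = 55.

55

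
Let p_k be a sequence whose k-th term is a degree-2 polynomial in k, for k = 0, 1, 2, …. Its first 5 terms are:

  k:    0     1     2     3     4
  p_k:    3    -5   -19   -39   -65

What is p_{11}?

-415

1st diffs: -8, -14, -20, -26.
2nd diffs: -6, -6, -6 (constant).
So p_k = -3k^2 - 5k + 3.
Evaluating at k = 11 gives p_{11} = -415.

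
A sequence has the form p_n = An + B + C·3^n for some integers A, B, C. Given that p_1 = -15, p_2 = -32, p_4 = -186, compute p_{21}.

Write the equations: A + B + 3C = -15; 2A + B + 9C = -32; 4A + B + 81C = -186.
Subtracting the first from the second: A + 6C = -17.
Subtracting the second from the third: 2A + 72C = -154.
Solving: C = -2, A = -5, then B = -4.
So p_n = -5·n + (-4) + (-2)·3^n; at n=21 this is -20920706515.

-20920706515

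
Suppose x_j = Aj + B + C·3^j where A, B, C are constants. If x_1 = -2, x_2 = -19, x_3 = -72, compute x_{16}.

-129140141

The three given values yield: A + B + 3C = -2; 2A + B + 9C = -19; 3A + B + 27C = -72.
Subtracting the first from the second: A + 6C = -17.
Subtracting the second from the third: A + 18C = -53.
Solving: C = -3, A = 1, then B = 6.
Hence x_{16} = 1·16 + 6 + (-3)·43046721 = -129140141.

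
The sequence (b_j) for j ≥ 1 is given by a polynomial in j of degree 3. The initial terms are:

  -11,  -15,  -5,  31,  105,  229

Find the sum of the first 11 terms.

5929

1st diffs: -4, 10, 36, 74, 124.
2nd diffs: 14, 26, 38, 50.
3rd diffs: 12, 12, 12 (constant).
Newton forward-difference form: b_j = -11 + (-4)·C(j-1,1) + 14·C(j-1,2) + 12·C(j-1,3).
Continuing: …, 415, 675, 1021, 1465, …, b_{11} = 2019.
Summing j = 1..11 (11 terms) gives 5929.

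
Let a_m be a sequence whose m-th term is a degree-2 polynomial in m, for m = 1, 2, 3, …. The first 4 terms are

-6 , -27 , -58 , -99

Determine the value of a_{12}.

-787

1st diffs: -21, -31, -41.
2nd diffs: -10, -10 (constant).
Newton forward-difference form: a_m = -6 + (-21)·C(m-1,1) + (-10)·C(m-1,2).
At m = 12: m-1 = 11, so a_{12} = -6 - 231 - 550 = -787.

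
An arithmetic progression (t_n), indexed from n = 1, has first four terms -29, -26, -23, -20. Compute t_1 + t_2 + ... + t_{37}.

Common difference d = 3.
t_n = -29 + (n - 1)·3.
t_{37} = 79; S = 37·(-29 + 79)/2 = 925.

925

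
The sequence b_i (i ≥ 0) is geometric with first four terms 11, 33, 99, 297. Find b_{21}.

Common ratio r = 3.
b_i = 11·3^(i-0).
b_{21} = 11·3^21 = 115063885233.

115063885233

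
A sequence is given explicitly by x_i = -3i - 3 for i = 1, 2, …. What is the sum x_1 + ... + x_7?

-105

Over i = 1..7: Σi = 28.
Total = (-3)·28 + (-3)·7 = -105.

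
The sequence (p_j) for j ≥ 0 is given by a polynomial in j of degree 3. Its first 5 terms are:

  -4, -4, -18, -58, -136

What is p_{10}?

-2074

1st diffs: 0, -14, -40, -78.
2nd diffs: -14, -26, -38.
3rd diffs: -12, -12 (constant).
Newton forward-difference form: p_j = -4 + (-14)·C(j,2) + (-12)·C(j,3).
At j = 10: j = 10, so p_{10} = -4 - 630 - 1440 = -2074.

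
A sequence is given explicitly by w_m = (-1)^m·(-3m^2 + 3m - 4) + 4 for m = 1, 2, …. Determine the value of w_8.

(-1)^8 = 1; -3m^2 + 3m - 4 at m=8 is -172; so w_8 = -168.

-168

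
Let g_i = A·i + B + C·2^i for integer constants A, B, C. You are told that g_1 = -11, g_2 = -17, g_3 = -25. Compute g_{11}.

-2097

Write the equations: A + B + 2C = -11; 2A + B + 4C = -17; 3A + B + 8C = -25.
Subtracting the first from the second: A + 2C = -6.
Subtracting the second from the third: A + 4C = -8.
Solving: C = -1, A = -4, then B = -5.
Hence g_{11} = -4·11 + (-5) + (-1)·2048 = -2097.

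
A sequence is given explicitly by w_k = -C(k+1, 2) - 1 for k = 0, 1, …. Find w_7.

-29

C(8, 2) = 28, so w_7 = -29.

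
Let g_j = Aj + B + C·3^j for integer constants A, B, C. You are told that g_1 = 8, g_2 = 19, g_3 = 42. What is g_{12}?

Plug in j = 1, 2, 3: A + B + 3C = 8; 2A + B + 9C = 19; 3A + B + 27C = 42.
Subtracting the first from the second: A + 6C = 11.
Subtracting the second from the third: A + 18C = 23.
Solving: C = 1, A = 5, then B = 0.
So g_j = 5·j + 0 + 1·3^j; at j=12 this is 531501.

531501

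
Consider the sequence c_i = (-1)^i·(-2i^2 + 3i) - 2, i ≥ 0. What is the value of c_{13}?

(-1)^13 = -1; -2i^2 + 3i at i=13 is -299; so c_{13} = 297.

297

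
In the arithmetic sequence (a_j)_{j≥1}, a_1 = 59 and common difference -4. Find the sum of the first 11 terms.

a_j = 59 + (j - 1)·(-4).
a_{11} = 19; S = 11·(59 + 19)/2 = 429.

429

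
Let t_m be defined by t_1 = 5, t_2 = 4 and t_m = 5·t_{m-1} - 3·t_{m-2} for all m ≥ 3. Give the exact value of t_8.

Iterate the recurrence:
t_3 = 5, t_4 = 13, t_5 = 50, t_6 = 211, t_7 = 905, t_8 = 3892.

3892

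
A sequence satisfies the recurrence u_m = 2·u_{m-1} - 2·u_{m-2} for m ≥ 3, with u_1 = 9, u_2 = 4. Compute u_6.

Compute successive terms:
u_3 = -10;  u_4 = -28;  u_5 = -36;  u_6 = -16.

-16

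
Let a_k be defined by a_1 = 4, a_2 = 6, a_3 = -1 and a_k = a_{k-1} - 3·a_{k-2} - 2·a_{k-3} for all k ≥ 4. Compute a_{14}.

-8308

Step forward from the initial values:
a_4 = -27  a_5 = -36  a_6 = 47  …  a_{11} = 44  a_{12} = 5463  a_{13} = 8169  a_{14} = -8308.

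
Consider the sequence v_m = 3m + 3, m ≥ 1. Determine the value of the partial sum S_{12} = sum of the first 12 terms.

270

Over m = 1..12: Σm = 78.
Total = (3)·78 + (3)·12 = 270.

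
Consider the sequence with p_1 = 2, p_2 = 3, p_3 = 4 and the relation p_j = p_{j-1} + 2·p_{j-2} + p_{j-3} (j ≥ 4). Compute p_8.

p_4 = 12, p_5 = 23, p_6 = 51, p_7 = 109, p_8 = 234.

234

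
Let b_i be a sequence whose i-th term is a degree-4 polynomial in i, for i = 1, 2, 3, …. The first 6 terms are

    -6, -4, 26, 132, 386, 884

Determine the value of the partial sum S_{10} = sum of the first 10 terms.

1st diffs: 2, 30, 106, 254, 498.
2nd diffs: 28, 76, 148, 244.
3rd diffs: 48, 72, 96.
4th diffs: 24, 24 (constant).
So b_i = i^4 - 2i^3 + i^2 - 2i - 4.
Continuing: 1746, 3116, 5162, 8076.
Summing i = 1..10 (10 terms) gives 19518.

19518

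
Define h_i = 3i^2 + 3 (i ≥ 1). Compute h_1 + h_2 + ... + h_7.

441

Over i = 1..7: Σi = 28, Σi² = 140.
Total = (3)·140 + (3)·7 = 441.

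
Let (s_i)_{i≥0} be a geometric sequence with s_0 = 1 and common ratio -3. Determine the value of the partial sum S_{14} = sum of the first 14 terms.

s_i = 1·(-3)^(i-0).
S = 1·((-3)^14 - 1)/(-3 - 1) = 1·(4782969 - 1)/(-4) = -1195742.

-1195742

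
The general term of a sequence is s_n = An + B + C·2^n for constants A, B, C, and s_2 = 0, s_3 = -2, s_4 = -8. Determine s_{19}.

-524250

The three given values yield: 2A + B + 4C = 0; 3A + B + 8C = -2; 4A + B + 16C = -8.
Subtracting the first from the second: A + 4C = -2.
Subtracting the second from the third: A + 8C = -6.
Solving: C = -1, A = 2, then B = 0.
Therefore s_{19} = 38 + 0 + (-1)·524288 = -524250.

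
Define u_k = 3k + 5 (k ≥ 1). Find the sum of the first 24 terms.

1020

Over k = 1..24: Σk = 300.
Total = (3)·300 + (5)·24 = 1020.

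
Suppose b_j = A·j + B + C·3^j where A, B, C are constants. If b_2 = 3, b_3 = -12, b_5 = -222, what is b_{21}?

Plug in j = 2, 3, 5: 2A + B + 9C = 3; 3A + B + 27C = -12; 5A + B + 243C = -222.
Subtracting the first from the second: A + 18C = -15.
Subtracting the second from the third: 2A + 216C = -210.
Solving: C = -1, A = 3, then B = 6.
Therefore b_{21} = 63 + 6 + (-1)·10460353203 = -10460353134.

-10460353134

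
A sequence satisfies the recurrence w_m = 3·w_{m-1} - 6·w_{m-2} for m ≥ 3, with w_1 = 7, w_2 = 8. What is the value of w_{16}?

Applying the relation repeatedly:
w_3 = -18  w_4 = -102  w_5 = -198  …  w_{13} = 42282  w_{14} = 701298  w_{15} = 1850202  w_{16} = 1342818.

1342818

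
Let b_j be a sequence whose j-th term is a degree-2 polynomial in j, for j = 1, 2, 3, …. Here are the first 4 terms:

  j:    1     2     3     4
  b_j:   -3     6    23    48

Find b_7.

171

1st diffs: 9, 17, 25.
2nd diffs: 8, 8 (constant).
Newton forward-difference form: b_j = -3 + 9·C(j-1,1) + 8·C(j-1,2).
At j = 7: j-1 = 6, so b_7 = -3 + 54 + 120 = 171.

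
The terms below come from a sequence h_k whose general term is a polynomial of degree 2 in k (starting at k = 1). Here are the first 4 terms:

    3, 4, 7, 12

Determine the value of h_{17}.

259

1st diffs: 1, 3, 5.
2nd diffs: 2, 2 (constant).
So h_k = k^2 - 2k + 4.
Evaluating at k = 17 gives h_{17} = 259.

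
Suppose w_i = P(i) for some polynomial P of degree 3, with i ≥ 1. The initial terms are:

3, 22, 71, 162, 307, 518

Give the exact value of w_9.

1st diffs: 19, 49, 91, 145, 211.
2nd diffs: 30, 42, 54, 66.
3rd diffs: 12, 12, 12 (constant).
Newton forward-difference form: w_i = 3 + 19·C(i-1,1) + 30·C(i-1,2) + 12·C(i-1,3).
At i = 9: i-1 = 8, so w_9 = 3 + 152 + 840 + 672 = 1667.

1667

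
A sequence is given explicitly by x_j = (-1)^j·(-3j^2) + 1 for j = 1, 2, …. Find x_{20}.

(-1)^20 = 1; -3j^2 at j=20 is -1200; so x_{20} = -1199.

-1199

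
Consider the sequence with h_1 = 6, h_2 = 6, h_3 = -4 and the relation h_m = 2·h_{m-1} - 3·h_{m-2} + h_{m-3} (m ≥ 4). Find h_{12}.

90

Iterate the recurrence:
h_4 = -20  h_5 = -22  h_6 = 12  h_7 = 70  h_8 = 82  h_9 = -34  h_{10} = -244  h_{11} = -304  h_{12} = 90.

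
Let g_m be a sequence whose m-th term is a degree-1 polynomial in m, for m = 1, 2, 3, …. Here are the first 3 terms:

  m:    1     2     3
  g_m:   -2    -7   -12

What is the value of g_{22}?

-107

1st diffs: -5, -5 (constant).
So g_m = -5m + 3.
Evaluating at m = 22 gives g_{22} = -107.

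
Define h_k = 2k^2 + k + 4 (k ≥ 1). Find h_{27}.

h_{27} = 2·27^2 + 1·27 + 4 = 1489.

1489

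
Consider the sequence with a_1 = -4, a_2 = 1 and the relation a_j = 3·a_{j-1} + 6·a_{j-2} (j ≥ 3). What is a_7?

-5481

Step forward from the initial values:
a_3 = -21, a_4 = -57, a_5 = -297, a_6 = -1233, a_7 = -5481.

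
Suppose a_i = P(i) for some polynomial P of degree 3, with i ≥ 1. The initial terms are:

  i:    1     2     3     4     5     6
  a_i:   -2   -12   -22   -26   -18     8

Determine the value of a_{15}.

2042

1st diffs: -10, -10, -4, 8, 26.
2nd diffs: 0, 6, 12, 18.
3rd diffs: 6, 6, 6 (constant).
Newton forward-difference form: a_i = -2 + (-10)·C(i-1,1) + 6·C(i-1,3).
At i = 15: i-1 = 14, so a_{15} = -2 - 140 + 2184 = 2042.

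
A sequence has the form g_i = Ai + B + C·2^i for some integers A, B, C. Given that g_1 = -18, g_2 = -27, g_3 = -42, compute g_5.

Write the equations: A + B + 2C = -18; 2A + B + 4C = -27; 3A + B + 8C = -42.
Subtracting the first from the second: A + 2C = -9.
Subtracting the second from the third: A + 4C = -15.
Solving: C = -3, A = -3, then B = -9.
So g_i = -3·i + (-9) + (-3)·2^i; at i=5 this is -120.

-120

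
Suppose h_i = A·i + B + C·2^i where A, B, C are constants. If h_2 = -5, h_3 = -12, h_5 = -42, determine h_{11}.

-2076

The three given values yield: 2A + B + 4C = -5; 3A + B + 8C = -12; 5A + B + 32C = -42.
Subtracting the first from the second: A + 4C = -7.
Subtracting the second from the third: 2A + 24C = -30.
Solving: C = -1, A = -3, then B = 5.
Hence h_{11} = -3·11 + 5 + (-1)·2048 = -2076.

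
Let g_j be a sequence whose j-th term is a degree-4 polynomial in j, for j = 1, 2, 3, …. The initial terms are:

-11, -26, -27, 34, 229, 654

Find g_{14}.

1st diffs: -15, -1, 61, 195, 425.
2nd diffs: 14, 62, 134, 230.
3rd diffs: 48, 72, 96.
4th diffs: 24, 24 (constant).
Newton forward-difference form: g_j = -11 + (-15)·C(j-1,1) + 14·C(j-1,2) + 48·C(j-1,3) + 24·C(j-1,4).
At j = 14: j-1 = 13, so g_{14} = -11 - 195 + 1092 + 13728 + 17160 = 31774.

31774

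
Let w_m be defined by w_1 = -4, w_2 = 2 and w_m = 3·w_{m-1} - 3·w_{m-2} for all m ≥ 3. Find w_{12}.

Step forward from the initial values:
w_3 = 18; w_4 = 48; w_5 = 90; w_6 = 126; w_7 = 108; w_8 = -54; w_9 = -486; w_{10} = -1296; w_{11} = -2430; w_{12} = -3402.

-3402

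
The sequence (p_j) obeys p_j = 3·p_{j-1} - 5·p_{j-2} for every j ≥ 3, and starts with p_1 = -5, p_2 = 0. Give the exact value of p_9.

Compute successive terms:
p_3 = 25;  p_4 = 75;  p_5 = 100;  p_6 = -75;  p_7 = -725;  p_8 = -1800;  p_9 = -1775.

-1775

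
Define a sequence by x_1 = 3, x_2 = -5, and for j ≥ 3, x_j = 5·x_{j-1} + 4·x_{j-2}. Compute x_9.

Iterate the recurrence:
x_3 = -13; x_4 = -85; x_5 = -477; x_6 = -2725; x_7 = -15533; x_8 = -88565; x_9 = -504957.

-504957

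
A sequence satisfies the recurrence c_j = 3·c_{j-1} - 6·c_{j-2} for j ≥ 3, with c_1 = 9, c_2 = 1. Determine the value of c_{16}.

-1218159

c_3 = -51;  c_4 = -159;  c_5 = -171;  …;  c_{13} = 277749;  c_{14} = 1260441;  c_{15} = 2114829;  c_{16} = -1218159.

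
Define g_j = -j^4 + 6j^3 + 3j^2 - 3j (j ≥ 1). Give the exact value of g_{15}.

g_{15} = -1·15^4 + 6·15^3 + 3·15^2 - 3·15 = -29745.

-29745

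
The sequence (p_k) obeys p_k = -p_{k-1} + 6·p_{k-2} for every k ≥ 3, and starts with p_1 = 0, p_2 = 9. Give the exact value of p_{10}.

Applying the relation repeatedly:
p_3 = -9  p_4 = 63  p_5 = -117  p_6 = 495  p_7 = -1197  p_8 = 4167  p_9 = -11349  p_{10} = 36351.
(Characteristic roots are 2 and -3.)

36351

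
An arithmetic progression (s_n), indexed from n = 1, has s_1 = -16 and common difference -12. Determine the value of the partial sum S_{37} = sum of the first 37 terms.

-8584

s_n = -16 + (n - 1)·(-12).
s_{37} = -448; S = 37·(-16 + (-448))/2 = -8584.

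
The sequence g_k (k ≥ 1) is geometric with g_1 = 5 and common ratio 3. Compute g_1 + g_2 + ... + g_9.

g_k = 5·3^(k-1).
S = 5·(3^9 - 1)/(3 - 1) = 5·(19683 - 1)/(2) = 49205.

49205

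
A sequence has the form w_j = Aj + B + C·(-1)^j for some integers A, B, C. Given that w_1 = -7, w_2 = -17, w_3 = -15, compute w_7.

-31

Write the equations: A + B - C = -7; 2A + B + C = -17; 3A + B - C = -15.
Subtracting the first from the second: A + 2C = -10.
Subtracting the second from the third: A - 2C = 2.
Solving: C = -3, A = -4, then B = -6.
Therefore w_7 = -28 + (-6) + (-3)·(-1) = -31.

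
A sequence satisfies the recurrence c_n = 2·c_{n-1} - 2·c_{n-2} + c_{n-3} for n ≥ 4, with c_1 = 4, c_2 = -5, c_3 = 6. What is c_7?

Iterate the recurrence:
c_4 = 26;  c_5 = 35;  c_6 = 24;  c_7 = 4.

4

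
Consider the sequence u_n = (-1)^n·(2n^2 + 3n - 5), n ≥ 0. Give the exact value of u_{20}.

(-1)^20 = 1; 2n^2 + 3n - 5 at n=20 is 855; so u_{20} = 855.

855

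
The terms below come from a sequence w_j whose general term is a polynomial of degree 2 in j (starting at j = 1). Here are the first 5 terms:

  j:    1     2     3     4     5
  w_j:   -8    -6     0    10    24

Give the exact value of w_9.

120

1st diffs: 2, 6, 10, 14.
2nd diffs: 4, 4, 4 (constant).
Newton forward-difference form: w_j = -8 + 2·C(j-1,1) + 4·C(j-1,2).
At j = 9: j-1 = 8, so w_9 = -8 + 16 + 112 = 120.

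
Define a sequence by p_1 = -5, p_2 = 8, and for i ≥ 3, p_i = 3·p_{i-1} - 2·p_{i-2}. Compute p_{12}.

Iterate the recurrence:
p_3 = 34, p_4 = 86, p_5 = 190, p_6 = 398, p_7 = 814, p_8 = 1646, p_9 = 3310, p_{10} = 6638, p_{11} = 13294, p_{12} = 26606.
(Characteristic roots are 2 and 1.)

26606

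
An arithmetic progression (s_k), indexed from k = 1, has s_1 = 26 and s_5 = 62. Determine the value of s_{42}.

Common difference d = (62 - 26) / (5 - 1) = 9.
s_k = 26 + (k - 1)·9.
s_{42} = 26 + 41·9 = 395.

395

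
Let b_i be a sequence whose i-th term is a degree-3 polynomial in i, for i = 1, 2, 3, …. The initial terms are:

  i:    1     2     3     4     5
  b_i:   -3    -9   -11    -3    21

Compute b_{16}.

3057

1st diffs: -6, -2, 8, 24.
2nd diffs: 4, 10, 16.
3rd diffs: 6, 6 (constant).
So b_i = i^3 - 4i^2 - i + 1.
Evaluating at i = 16 gives b_{16} = 3057.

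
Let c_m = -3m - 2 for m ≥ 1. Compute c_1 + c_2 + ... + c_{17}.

-493

Over m = 1..17: Σm = 153.
Total = (-3)·153 + (-2)·17 = -493.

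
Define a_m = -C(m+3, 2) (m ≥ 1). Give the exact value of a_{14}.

C(17, 2) = 136, so a_{14} = -136.

-136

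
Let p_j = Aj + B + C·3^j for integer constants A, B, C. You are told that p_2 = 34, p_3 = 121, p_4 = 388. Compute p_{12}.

2657164

Plug in j = 2, 3, 4: 2A + B + 9C = 34; 3A + B + 27C = 121; 4A + B + 81C = 388.
Subtracting the first from the second: A + 18C = 87.
Subtracting the second from the third: A + 54C = 267.
Solving: C = 5, A = -3, then B = -5.
Hence p_{12} = -3·12 + (-5) + 5·531441 = 2657164.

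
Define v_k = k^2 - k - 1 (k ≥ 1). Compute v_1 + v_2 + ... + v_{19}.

2261

Over k = 1..19: Σk = 190, Σk² = 2470.
Total = (1)·2470 + (-1)·190 + (-1)·19 = 2261.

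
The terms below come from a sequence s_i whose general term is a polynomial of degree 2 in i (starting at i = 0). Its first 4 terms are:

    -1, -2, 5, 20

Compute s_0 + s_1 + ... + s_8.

1st diffs: -1, 7, 15.
2nd diffs: 8, 8 (constant).
Newton forward-difference form: s_i = -1 + (-1)·C(i,1) + 8·C(i,2).
Continuing: …, 43, 74, 113, 160, …, s_8 = 215.
Summing i = 0..8 (9 terms) gives 627.

627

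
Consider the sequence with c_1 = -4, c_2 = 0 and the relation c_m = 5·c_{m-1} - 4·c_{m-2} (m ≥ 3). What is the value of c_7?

5456

Step forward from the initial values:
c_3 = 16;  c_4 = 80;  c_5 = 336;  c_6 = 1360;  c_7 = 5456.
(Characteristic roots are 4 and 1.)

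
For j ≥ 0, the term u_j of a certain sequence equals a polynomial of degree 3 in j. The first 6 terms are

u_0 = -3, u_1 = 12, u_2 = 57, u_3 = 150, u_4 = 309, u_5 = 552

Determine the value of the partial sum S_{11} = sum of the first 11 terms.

1st diffs: 15, 45, 93, 159, 243.
2nd diffs: 30, 48, 66, 84.
3rd diffs: 18, 18, 18 (constant).
Newton forward-difference form: u_j = -3 + 15·C(j,1) + 30·C(j,2) + 18·C(j,3).
Continuing: …, 897, 1362, 1965, 2724, …, u_{10} = 3657.
Summing j = 0..10 (11 terms) gives 11682.

11682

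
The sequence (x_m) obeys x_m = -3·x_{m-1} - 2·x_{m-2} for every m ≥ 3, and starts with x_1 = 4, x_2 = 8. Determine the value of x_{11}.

Compute successive terms:
x_3 = -32;  x_4 = 80;  x_5 = -176;  x_6 = 368;  x_7 = -752;  x_8 = 1520;  x_9 = -3056;  x_{10} = 6128;  x_{11} = -12272.
(Characteristic roots are -1 and -2.)

-12272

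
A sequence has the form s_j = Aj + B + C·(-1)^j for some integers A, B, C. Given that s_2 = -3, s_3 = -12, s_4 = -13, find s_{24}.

Write the equations: 2A + B + C = -3; 3A + B - C = -12; 4A + B + C = -13.
Subtracting the first from the second: A - 2C = -9.
Subtracting the second from the third: A + 2C = -1.
Solving: C = 2, A = -5, then B = 5.
Therefore s_{24} = -120 + 5 + 2·1 = -113.

-113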